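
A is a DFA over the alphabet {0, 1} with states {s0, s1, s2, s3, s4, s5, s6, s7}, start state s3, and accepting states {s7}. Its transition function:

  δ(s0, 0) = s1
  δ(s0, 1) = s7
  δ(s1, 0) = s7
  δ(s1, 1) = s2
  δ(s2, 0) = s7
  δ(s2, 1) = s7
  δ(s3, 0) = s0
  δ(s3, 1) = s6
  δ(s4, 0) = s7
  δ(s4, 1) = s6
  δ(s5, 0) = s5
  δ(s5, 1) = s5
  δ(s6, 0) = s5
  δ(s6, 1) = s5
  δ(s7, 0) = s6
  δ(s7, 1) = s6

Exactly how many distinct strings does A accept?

The useful subgraph on states {s0, s1, s2, s3, s7} is acyclic, so L(A) is finite; the longest accepting path visits 5 useful states, giving maximum string length 4.
Counting accepting paths from s3 by length: 1 of length 2, 1 of length 3, 2 of length 4. Total 4.

4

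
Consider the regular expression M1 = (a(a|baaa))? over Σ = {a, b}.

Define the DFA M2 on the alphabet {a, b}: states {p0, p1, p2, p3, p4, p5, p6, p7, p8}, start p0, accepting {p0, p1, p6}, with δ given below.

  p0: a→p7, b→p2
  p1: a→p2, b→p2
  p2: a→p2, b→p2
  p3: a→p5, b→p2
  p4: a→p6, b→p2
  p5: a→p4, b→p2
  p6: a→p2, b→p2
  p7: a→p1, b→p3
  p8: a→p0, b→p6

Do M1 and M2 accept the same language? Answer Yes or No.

Converting the expression M1 to a DFA (subset construction, then merging equivalent states) gives the minimal DFA with states {r0, r1, r2, r3, r4, r5, r6}, start state r0, accepting states {r0, r3} and transitions r0: a→r1, b→r2; r1: a→r3, b→r4; r2: a→r2, b→r2; r3: a→r2, b→r2; r4: a→r5, b→r2; r5: a→r6, b→r2; r6: a→r3, b→r2.
Exploring the product automaton M1 × M2 from the start pair (r0, p0), following both machines on each input symbol, reaches 8 state pairs: (r0, p0), (r1, p7), (r2, p2), (r3, p1), (r4, p3), (r5, p5), (r6, p4), (r3, p6).
M1 accepts in {r0, r3} and M2 accepts in {p0, p1, p6}. In every reachable pair the two components are either both accepting — (r0, p0), (r3, p1), (r3, p6) — or both non-accepting, so no string is accepted by exactly one of the machines: L(M1) \ L(M2) and L(M2) \ L(M1) are both empty.
Hence every string is accepted by M1 iff it is accepted by M2, and the two languages coincide.

Yes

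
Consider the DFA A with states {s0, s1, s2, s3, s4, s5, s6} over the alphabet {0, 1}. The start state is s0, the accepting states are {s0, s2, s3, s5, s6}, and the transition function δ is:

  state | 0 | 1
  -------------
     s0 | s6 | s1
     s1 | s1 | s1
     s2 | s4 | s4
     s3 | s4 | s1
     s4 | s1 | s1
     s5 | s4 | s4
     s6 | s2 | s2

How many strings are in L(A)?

4

The useful subgraph on states {s0, s2, s6} is acyclic, so L(A) is finite; the longest accepting path visits 3 useful states, giving maximum string length 2.
Counting accepting paths from s0 by length: 1 of length 0, 1 of length 1, 2 of length 2. Total 4.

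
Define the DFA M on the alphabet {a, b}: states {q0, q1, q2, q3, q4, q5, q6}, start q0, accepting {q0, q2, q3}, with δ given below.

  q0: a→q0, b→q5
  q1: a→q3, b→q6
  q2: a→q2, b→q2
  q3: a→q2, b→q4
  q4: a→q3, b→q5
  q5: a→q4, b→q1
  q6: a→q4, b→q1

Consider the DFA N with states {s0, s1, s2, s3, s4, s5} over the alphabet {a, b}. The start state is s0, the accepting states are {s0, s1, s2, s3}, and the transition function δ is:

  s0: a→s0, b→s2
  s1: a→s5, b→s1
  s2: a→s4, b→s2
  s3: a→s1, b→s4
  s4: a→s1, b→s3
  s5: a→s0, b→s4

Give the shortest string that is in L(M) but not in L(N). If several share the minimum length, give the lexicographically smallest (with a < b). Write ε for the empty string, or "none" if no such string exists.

The string bba is accepted by M but not by N.
No shorter string lies in the difference, and bba is the lexicographically first length-3 string in L(M) \ L(N).

bba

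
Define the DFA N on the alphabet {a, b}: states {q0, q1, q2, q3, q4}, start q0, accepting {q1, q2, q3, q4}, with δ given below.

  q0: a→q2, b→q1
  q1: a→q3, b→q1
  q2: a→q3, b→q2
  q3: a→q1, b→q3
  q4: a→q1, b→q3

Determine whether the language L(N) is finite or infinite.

State q1 is reachable from the start and can reach an accepting state, and it lies on the cycle q1 → q1.
Traversing that cycle any number of times yields accepted strings of unbounded length, so the language is infinite.

infinite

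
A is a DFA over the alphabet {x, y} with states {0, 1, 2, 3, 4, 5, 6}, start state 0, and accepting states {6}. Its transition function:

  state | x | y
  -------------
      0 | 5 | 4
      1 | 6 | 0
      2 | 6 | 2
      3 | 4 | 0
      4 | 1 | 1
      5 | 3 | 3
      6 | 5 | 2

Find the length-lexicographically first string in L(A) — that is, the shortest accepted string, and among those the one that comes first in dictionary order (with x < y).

yxx

A breadth-first search from 0 reaches an accepting state first via the path 0 → 4 → 1 → 6 on input yxx.
No string of length < 3 is accepted (BFS exhausts all shorter strings without reaching an accepting state), and yxx is the lexicographically least accepting string of length 3.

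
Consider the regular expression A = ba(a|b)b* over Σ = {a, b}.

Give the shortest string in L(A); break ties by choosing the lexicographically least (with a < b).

baa

By inspection of the expression, no string of length less than 3 matches, and baa is the lexicographically first match of length 3.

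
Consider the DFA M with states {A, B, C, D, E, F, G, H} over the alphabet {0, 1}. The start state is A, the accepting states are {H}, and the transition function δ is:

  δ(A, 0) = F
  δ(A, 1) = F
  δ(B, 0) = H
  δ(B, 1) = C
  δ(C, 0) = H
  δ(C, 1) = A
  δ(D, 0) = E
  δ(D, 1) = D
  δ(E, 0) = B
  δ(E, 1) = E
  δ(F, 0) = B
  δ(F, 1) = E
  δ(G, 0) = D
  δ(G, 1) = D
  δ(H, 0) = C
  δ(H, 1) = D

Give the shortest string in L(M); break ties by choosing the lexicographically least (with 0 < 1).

000

A breadth-first search from A reaches an accepting state first via the path A → F → B → H on input 000.
No string of length < 3 is accepted (BFS exhausts all shorter strings without reaching an accepting state), and 000 is the lexicographically least accepting string of length 3.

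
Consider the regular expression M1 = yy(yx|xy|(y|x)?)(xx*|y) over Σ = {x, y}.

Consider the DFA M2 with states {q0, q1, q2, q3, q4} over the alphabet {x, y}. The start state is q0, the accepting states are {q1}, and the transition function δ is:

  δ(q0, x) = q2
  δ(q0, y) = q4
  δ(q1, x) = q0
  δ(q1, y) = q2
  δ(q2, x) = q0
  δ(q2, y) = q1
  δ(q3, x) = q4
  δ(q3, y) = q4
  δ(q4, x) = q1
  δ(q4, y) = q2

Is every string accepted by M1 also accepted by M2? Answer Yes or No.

The string yyx is in L(M1) but not in L(M2).
So L(M1) ⊄ L(M2).

No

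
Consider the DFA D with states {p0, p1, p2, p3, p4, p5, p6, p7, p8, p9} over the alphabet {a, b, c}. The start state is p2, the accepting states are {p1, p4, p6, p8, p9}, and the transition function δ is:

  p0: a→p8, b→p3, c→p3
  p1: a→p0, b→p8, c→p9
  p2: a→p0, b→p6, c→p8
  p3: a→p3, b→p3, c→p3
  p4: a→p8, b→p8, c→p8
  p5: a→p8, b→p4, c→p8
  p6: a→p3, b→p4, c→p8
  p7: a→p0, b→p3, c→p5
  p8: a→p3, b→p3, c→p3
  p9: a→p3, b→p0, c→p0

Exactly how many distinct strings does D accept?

8

The useful subgraph on states {p0, p2, p4, p6, p8} is acyclic, so L(D) is finite; the longest accepting path visits 4 useful states, giving maximum string length 3.
Counting accepting paths from p2 by length: 2 of length 1, 3 of length 2, 3 of length 3. Total 8.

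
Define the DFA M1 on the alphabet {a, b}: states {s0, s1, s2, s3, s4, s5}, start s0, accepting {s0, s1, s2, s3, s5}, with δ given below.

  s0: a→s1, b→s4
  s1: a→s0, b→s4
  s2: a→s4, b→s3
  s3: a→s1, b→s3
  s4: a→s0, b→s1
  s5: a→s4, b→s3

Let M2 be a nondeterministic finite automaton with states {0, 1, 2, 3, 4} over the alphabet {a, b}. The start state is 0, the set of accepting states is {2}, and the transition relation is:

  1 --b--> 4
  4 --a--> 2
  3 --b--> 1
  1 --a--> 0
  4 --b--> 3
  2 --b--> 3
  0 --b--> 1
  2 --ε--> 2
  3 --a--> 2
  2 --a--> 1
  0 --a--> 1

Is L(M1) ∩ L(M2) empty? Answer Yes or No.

No

The string aba is accepted by both M1 and M2.
Hence L(M1) ∩ L(M2) ≠ ∅.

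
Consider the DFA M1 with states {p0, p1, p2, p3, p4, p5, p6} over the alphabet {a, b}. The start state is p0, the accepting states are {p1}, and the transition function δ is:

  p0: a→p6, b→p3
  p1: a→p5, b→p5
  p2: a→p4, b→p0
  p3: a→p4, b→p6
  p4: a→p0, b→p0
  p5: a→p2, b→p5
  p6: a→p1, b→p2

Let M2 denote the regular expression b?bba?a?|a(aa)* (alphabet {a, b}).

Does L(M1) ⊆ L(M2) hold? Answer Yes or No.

The string aa is in L(M1) but not in L(M2).
So L(M1) ⊄ L(M2).

No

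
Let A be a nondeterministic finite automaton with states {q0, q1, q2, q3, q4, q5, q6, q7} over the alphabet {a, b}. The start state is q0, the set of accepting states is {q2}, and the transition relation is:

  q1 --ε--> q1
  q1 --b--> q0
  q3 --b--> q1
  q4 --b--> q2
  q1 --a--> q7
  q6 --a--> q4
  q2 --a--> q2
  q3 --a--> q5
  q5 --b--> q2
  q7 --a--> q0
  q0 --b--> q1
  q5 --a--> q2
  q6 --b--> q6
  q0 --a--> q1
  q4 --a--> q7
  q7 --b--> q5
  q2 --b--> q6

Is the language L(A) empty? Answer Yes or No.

The string aaba is accepted: the run q0 → q1 → q7 → q5 → q2 ends in the accepting state q2.
Since at least one string is accepted, L(A) is not empty.

No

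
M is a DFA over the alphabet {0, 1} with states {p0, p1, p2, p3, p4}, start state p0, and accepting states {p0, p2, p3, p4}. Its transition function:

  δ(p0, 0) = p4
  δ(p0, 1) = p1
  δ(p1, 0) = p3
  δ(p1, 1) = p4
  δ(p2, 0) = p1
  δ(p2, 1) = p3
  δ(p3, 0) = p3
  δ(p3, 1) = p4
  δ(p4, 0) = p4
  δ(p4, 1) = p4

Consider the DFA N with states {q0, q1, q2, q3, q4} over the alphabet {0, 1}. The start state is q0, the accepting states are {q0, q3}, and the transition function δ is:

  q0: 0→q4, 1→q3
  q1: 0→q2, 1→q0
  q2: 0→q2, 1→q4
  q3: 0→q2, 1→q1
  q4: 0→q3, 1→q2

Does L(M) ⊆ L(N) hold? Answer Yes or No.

No

The string 0 is in L(M) but not in L(N).
So L(M) ⊄ L(N).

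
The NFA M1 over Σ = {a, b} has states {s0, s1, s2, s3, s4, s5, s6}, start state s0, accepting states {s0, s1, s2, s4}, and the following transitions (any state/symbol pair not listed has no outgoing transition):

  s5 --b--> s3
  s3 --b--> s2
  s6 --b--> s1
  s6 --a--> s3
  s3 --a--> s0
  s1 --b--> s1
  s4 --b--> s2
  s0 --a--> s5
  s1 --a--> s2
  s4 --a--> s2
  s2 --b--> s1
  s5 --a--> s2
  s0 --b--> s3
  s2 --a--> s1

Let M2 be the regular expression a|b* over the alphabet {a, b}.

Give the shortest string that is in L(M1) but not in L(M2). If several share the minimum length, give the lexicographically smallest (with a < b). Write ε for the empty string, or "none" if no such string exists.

The string aa is accepted by M1 but not by M2.
No shorter string lies in the difference, and aa is the lexicographically first length-2 string in L(M1) \ L(M2).

aa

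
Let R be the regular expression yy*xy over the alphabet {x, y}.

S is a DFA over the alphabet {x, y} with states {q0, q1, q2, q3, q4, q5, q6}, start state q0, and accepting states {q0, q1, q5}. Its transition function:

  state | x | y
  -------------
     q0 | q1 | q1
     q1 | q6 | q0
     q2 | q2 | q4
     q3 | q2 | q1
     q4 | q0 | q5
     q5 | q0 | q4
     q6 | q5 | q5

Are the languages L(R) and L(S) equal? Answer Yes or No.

The empty string ε is accepted by S but rejected by R.
So L(R) ≠ L(S).

No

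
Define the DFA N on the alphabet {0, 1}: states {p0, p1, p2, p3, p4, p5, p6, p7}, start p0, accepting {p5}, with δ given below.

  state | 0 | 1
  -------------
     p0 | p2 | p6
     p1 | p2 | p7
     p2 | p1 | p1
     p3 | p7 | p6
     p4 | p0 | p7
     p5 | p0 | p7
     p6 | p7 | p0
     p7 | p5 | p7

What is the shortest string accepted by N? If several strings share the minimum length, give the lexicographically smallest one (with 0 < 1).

100

A breadth-first search from p0 reaches an accepting state first via the path p0 → p6 → p7 → p5 on input 100.
No string of length < 3 is accepted (BFS exhausts all shorter strings without reaching an accepting state), and 100 is the lexicographically least accepting string of length 3.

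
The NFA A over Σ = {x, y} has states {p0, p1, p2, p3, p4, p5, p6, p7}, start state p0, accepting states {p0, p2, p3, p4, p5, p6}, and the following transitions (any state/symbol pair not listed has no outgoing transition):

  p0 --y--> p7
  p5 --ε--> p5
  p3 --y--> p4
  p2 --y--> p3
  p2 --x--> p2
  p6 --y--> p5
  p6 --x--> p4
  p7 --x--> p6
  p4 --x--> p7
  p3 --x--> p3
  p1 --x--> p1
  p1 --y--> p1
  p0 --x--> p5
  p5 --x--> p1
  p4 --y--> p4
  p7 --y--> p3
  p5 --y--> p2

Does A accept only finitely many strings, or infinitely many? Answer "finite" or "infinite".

State p2 is reachable from the start and can reach an accepting state, and it lies on the cycle p2 → p2.
Traversing that cycle any number of times yields accepted strings of unbounded length, so the language is infinite.

infinite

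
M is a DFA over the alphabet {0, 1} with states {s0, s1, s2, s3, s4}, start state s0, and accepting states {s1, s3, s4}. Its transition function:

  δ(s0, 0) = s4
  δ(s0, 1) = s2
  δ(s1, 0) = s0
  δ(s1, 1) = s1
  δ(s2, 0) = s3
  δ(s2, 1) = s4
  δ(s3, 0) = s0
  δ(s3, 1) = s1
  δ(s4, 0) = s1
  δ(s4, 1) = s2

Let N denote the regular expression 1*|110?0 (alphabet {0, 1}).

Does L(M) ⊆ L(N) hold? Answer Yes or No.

The string 0 is in L(M) but not in L(N).
So L(M) ⊄ L(N).

No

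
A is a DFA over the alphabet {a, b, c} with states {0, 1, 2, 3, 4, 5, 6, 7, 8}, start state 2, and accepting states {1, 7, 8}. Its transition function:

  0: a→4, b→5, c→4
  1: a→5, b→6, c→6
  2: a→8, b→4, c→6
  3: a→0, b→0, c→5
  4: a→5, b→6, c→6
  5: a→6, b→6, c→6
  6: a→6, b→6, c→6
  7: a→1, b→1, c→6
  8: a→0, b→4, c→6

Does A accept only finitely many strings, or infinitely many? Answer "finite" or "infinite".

finite

The useful states (reachable from 2 and able to reach an accepting state) are {2, 8}.
Restricted to these states the transition graph has no cycle, so every accepting path has bounded length and L is finite.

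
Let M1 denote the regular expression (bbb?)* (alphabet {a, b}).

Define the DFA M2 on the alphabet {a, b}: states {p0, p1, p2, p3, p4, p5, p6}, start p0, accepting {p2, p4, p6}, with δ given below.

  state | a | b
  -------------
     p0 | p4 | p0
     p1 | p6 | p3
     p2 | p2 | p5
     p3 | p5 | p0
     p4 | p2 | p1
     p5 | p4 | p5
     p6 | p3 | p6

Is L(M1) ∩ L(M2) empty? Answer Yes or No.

Yes

Converting the expression M1 to a DFA (subset construction, then merging equivalent states) gives the minimal DFA with states {r0, r1, r2, r3}, start state r0, accepting states {r0, r3} and transitions r0: a→r1, b→r2; r1: a→r1, b→r1; r2: a→r1, b→r3; r3: a→r1, b→r3.
Exploring the product automaton M1 × M2 from the start pair (r0, p0), following both machines on each input symbol, reaches 10 state pairs: (r0, p0), (r1, p4), (r2, p0), (r1, p2), (r1, p1), (r3, p0), (r1, p5), (r1, p6), (r1, p3), (r1, p0).
M1 accepts in {r0, r3} and M2 accepts in {p2, p4, p6}; no reachable pair has both components accepting, so no string drives both machines to acceptance simultaneously and L(M1) ∩ L(M2) = ∅.
So no string is accepted by both, and the intersection is empty.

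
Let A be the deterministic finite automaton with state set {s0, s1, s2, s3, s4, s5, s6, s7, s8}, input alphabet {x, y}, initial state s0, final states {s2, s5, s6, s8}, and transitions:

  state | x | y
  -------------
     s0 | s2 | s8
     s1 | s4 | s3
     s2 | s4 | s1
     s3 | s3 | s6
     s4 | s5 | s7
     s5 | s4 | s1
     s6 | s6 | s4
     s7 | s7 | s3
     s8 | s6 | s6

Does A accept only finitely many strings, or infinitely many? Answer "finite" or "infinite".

State s3 is reachable from the start and can reach an accepting state, and it lies on the cycle s3 → s3.
Traversing that cycle any number of times yields accepted strings of unbounded length, so the language is infinite.

infinite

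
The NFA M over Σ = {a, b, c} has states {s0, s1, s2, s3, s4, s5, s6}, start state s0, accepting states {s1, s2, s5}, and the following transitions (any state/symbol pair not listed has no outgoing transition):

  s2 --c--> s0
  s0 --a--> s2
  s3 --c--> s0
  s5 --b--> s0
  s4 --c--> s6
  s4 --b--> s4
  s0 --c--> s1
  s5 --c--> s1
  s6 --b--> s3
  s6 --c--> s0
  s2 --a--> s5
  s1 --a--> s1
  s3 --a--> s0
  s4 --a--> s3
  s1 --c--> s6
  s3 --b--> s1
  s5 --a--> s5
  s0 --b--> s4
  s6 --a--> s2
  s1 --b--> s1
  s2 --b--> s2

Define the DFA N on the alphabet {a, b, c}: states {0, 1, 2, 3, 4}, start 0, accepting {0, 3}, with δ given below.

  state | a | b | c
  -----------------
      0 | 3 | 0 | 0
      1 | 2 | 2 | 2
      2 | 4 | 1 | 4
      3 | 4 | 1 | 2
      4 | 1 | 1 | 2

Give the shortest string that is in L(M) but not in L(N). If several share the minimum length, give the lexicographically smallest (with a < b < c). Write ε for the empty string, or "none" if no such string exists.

The string aa is accepted by M but not by N.
No shorter string lies in the difference, and aa is the lexicographically first length-2 string in L(M) \ L(N).

aa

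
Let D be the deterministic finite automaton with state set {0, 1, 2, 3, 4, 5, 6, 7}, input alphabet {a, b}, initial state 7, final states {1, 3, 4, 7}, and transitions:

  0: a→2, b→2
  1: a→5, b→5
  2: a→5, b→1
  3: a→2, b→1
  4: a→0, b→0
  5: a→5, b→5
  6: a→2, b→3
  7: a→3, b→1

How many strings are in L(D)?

The useful subgraph on states {1, 2, 3, 7} is acyclic, so L(D) is finite; the longest accepting path visits 4 useful states, giving maximum string length 3.
Counting accepting paths from 7 by length: 1 of length 0, 2 of length 1, 1 of length 2, 1 of length 3. Total 5.

5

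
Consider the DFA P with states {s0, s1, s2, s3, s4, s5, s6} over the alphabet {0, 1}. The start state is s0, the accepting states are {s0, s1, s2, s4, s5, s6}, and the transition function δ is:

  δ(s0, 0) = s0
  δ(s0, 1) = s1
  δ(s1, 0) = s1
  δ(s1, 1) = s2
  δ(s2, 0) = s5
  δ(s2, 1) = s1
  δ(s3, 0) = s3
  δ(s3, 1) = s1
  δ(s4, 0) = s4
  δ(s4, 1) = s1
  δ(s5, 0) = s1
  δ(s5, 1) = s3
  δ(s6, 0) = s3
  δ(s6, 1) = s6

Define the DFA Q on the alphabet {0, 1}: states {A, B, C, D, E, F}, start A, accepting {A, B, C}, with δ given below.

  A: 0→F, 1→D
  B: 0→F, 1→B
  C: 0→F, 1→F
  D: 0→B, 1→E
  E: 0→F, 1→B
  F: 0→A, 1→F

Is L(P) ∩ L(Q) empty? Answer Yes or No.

No

The empty string ε is accepted by both P and Q.
Hence L(P) ∩ L(Q) ≠ ∅.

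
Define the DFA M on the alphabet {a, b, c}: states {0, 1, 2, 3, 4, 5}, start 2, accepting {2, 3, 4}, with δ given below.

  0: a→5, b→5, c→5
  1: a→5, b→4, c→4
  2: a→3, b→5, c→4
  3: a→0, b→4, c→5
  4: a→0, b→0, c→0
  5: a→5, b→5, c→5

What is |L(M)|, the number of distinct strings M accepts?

The useful subgraph on states {2, 3, 4} is acyclic, so L(M) is finite; the longest accepting path visits 3 useful states, giving maximum string length 2.
Counting accepting paths from 2 by length: 1 of length 0, 2 of length 1, 1 of length 2. Total 4.

4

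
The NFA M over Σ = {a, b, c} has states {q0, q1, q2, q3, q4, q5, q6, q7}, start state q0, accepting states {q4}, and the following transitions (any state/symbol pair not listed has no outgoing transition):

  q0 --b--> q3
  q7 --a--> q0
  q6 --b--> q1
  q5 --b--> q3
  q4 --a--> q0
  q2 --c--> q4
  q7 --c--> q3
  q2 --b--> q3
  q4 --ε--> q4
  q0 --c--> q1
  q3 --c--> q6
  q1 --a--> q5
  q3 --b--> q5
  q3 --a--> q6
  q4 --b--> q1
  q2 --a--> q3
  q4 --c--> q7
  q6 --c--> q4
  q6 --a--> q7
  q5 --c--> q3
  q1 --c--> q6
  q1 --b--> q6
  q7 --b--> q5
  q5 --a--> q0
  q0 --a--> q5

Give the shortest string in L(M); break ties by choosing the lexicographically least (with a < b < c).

A breadth-first search from q0 reaches an accepting state first via the path q0 → q3 → q6 → q4 on input bac.
No string of length < 3 is accepted (BFS exhausts all shorter strings without reaching an accepting state), and bac is the lexicographically least accepting string of length 3.

bac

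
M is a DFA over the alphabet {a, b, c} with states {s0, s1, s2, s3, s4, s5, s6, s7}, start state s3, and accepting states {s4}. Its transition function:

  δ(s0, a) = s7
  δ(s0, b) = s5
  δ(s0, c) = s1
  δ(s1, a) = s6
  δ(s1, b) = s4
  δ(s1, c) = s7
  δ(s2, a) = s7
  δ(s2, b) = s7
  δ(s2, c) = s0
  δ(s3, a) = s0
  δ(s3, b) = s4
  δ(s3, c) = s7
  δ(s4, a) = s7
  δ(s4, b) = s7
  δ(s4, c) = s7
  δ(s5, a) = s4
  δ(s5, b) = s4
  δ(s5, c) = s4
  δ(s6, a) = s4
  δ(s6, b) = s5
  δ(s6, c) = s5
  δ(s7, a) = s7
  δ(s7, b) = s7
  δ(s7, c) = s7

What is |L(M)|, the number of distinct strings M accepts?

The useful subgraph on states {s0, s1, s3, s4, s5, s6} is acyclic, so L(M) is finite; the longest accepting path visits 6 useful states, giving maximum string length 5.
Counting accepting paths from s3 by length: 1 of length 1, 4 of length 3, 1 of length 4, 6 of length 5. Total 12.

12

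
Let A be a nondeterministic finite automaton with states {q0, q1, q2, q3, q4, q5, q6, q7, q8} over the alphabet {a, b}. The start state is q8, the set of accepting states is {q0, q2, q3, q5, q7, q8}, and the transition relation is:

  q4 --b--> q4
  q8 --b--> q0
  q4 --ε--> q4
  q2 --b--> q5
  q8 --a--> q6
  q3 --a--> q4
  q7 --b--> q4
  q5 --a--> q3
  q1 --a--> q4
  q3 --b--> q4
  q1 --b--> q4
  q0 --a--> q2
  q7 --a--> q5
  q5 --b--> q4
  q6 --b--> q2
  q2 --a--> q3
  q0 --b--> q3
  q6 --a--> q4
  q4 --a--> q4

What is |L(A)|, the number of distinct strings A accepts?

The useful subgraph on states {q0, q2, q3, q5, q6, q8} is acyclic, so L(A) is finite; the longest accepting path visits 5 useful states, giving maximum string length 4.
Counting accepting paths from q8 by length: 1 of length 0, 1 of length 1, 3 of length 2, 4 of length 3, 2 of length 4. Total 11.

11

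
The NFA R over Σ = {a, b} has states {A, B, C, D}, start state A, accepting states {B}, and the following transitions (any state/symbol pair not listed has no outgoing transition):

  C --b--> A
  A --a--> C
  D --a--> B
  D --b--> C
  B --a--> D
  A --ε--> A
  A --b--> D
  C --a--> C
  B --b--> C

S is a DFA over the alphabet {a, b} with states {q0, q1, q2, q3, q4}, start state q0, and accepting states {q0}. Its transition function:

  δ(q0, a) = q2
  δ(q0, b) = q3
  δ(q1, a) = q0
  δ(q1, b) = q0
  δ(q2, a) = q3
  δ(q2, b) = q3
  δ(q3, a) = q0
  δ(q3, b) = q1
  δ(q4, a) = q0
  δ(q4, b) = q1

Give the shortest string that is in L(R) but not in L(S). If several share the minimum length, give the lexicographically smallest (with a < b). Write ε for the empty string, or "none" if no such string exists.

The string baaa is accepted by R but not by S.
No shorter string lies in the difference, and baaa is the lexicographically first length-4 string in L(R) \ L(S).

baaa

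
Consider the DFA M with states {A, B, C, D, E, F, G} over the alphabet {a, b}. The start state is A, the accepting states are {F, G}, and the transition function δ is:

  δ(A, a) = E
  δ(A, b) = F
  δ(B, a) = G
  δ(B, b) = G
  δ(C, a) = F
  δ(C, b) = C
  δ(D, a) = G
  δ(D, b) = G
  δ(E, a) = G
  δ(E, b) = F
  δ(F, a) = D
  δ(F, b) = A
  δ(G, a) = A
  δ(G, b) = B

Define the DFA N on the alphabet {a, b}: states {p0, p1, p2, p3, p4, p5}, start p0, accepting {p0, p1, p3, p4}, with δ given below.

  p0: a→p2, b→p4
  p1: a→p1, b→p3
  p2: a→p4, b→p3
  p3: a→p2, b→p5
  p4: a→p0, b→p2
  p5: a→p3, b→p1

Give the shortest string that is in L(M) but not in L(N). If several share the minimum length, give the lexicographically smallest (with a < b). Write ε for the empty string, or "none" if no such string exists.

The string baa is accepted by M but not by N.
No shorter string lies in the difference, and baa is the lexicographically first length-3 string in L(M) \ L(N).

baa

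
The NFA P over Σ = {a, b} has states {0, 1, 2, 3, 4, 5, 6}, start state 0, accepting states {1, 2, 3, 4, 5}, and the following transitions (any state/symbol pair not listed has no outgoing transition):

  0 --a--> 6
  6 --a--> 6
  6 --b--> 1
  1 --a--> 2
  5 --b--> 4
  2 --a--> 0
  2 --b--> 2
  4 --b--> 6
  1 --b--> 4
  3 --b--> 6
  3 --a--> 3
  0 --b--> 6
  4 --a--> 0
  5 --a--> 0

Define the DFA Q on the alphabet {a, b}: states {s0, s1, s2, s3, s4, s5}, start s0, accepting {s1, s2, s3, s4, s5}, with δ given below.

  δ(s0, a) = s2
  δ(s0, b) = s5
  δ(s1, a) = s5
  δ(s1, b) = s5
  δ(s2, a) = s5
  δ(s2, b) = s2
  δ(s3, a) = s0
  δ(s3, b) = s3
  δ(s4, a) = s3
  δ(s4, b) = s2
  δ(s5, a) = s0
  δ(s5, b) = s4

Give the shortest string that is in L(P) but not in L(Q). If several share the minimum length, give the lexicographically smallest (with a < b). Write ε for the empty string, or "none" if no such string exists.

The string baba is accepted by P but not by Q.
No shorter string lies in the difference, and baba is the lexicographically first length-4 string in L(P) \ L(Q).

baba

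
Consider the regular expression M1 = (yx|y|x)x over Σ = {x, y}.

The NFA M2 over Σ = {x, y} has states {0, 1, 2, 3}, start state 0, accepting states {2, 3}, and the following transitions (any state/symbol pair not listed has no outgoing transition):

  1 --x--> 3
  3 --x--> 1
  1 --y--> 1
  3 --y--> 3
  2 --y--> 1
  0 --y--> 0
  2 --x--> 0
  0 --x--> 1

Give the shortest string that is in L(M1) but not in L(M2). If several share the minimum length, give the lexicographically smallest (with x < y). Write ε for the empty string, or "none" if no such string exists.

The string yx is accepted by M1 but not by M2.
No shorter string lies in the difference, and yx is the lexicographically first length-2 string in L(M1) \ L(M2).

yx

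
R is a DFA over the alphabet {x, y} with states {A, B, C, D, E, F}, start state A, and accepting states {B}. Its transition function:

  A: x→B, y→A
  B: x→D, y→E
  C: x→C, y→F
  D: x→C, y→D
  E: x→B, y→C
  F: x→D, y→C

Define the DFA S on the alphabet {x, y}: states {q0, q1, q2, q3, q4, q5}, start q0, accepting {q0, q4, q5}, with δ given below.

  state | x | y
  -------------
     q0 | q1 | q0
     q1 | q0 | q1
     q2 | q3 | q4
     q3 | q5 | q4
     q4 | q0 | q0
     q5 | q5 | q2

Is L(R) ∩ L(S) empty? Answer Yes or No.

No

The string xyx is accepted by both R and S.
Hence L(R) ∩ L(S) ≠ ∅.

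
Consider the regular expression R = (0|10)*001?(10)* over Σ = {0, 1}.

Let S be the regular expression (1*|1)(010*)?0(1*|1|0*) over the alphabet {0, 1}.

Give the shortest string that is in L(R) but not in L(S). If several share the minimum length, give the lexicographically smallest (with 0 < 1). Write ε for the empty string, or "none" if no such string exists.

The string 001 is accepted by R but not by S.
No shorter string lies in the difference, and 001 is the lexicographically first length-3 string in L(R) \ L(S).

001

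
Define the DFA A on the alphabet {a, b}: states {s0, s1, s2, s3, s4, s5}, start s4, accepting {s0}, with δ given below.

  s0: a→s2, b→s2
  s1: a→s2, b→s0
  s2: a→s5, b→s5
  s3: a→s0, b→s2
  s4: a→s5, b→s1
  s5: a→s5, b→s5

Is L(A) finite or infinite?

finite

The useful states (reachable from s4 and able to reach an accepting state) are {s0, s1, s4}.
Restricted to these states the transition graph has no cycle, so every accepting path has bounded length and L is finite.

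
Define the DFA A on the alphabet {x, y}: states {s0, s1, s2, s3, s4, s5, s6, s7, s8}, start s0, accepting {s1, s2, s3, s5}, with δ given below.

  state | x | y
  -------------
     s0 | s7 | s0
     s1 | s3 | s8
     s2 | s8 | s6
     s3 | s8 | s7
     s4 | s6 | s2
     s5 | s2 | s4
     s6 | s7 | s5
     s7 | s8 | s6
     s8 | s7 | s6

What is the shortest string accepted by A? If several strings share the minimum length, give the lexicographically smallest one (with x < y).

A breadth-first search from s0 reaches an accepting state first via the path s0 → s7 → s6 → s5 on input xyy.
No string of length < 3 is accepted (BFS exhausts all shorter strings without reaching an accepting state), and xyy is the lexicographically least accepting string of length 3.

xyy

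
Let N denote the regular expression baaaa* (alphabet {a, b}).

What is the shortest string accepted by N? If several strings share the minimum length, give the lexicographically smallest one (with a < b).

By inspection of the expression, no string of length less than 4 matches, and baaa is the lexicographically first match of length 4.

baaa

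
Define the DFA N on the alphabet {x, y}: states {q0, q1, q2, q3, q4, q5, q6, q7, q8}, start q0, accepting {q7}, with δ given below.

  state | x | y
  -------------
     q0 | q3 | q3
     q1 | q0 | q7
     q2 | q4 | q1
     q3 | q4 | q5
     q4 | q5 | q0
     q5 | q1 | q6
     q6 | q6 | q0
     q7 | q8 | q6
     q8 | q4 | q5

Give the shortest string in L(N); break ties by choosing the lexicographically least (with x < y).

xyxy

A breadth-first search from q0 reaches an accepting state first via the path q0 → q3 → q5 → q1 → q7 on input xyxy.
No string of length < 4 is accepted (BFS exhausts all shorter strings without reaching an accepting state), and xyxy is the lexicographically least accepting string of length 4.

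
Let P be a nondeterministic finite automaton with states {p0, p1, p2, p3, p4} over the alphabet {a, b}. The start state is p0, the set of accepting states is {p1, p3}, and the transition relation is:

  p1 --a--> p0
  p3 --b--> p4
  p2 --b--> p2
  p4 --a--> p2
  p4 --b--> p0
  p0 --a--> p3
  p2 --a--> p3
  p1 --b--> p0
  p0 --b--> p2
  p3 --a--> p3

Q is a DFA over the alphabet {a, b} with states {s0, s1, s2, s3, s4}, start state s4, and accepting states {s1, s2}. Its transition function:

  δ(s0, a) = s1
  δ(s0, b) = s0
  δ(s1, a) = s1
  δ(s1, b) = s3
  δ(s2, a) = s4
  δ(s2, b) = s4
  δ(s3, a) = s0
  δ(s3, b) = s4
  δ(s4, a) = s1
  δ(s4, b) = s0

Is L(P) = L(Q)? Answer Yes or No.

Exploring the product automaton P × Q from the start pair (p0, s4), following both machines on each input symbol, reaches 4 state pairs: (p0, s4), (p3, s1), (p2, s0), (p4, s3).
P accepts in {p1, p3} and Q accepts in {s1, s2}. In every reachable pair the two components are either both accepting — (p3, s1) — or both non-accepting, so no string is accepted by exactly one of the machines: L(P) \ L(Q) and L(Q) \ L(P) are both empty.
Hence every string is accepted by P iff it is accepted by Q, and the two languages coincide.

Yes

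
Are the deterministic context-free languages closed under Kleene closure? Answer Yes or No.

L = {c aⁿbⁿ : n≥0} ∪ {cc aⁿb²ⁿ : n≥0} is a DCFL (the number of leading c's fixes which ratio the DPDA checks), but L* is not. Every word of L starts with c, so in a factorisation of the string cc aⁱbʲ (i≥1) into words of L each factor begins at one of the two c's: either the whole string is a single word of L (forcing j = 2i), or it splits as c · (c aⁱbʲ) with c ∈ L (take n = 0) and c aⁱbʲ ∈ L (forcing j = i). Thus L* ∩ cca⁺b* = {cc aⁿbⁿ : n≥1} ∪ {cc aⁿb²ⁿ : n≥1}. A DPDA for L* would give one for this intersection with a regular set, and, started from its configuration after reading cc, one for {aⁿbⁿ : n≥1} ∪ {aⁿb²ⁿ : n≥1}, which no deterministic PDA accepts (a DPDA for it would have a single run on aⁿb²ⁿ, accepting after the prefix aⁿbⁿ and accepting again after n more b's; an ordinary PDA that simulates it on a's and b's and, at any moment when it is accepting, may switch to reading only a fresh letter d while feeding each d to the simulation as a b, would accept aⁱbʲdᵏ (k≥1) exactly when both aⁱbʲ and aⁱbʲ⁺ᵏ are in the language, i.e. its language intersected with the regular set a*b*d⁺ would be exactly {aⁿbⁿdⁿ : n≥1} — impossible, since context-free languages are closed under intersection with regular sets and {aⁿbⁿdⁿ} is not context-free). So L* is not a DCFL.

No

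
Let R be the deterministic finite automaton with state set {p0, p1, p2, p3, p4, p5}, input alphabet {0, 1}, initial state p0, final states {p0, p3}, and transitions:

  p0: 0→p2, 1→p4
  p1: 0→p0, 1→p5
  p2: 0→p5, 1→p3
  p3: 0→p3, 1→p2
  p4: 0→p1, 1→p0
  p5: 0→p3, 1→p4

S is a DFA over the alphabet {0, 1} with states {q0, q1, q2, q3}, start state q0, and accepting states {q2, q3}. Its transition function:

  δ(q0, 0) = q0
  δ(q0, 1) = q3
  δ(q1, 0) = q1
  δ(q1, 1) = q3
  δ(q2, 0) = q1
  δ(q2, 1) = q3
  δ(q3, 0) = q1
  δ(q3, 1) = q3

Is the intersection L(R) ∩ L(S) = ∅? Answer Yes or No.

The string 01 is accepted by both R and S.
Hence L(R) ∩ L(S) ≠ ∅.

No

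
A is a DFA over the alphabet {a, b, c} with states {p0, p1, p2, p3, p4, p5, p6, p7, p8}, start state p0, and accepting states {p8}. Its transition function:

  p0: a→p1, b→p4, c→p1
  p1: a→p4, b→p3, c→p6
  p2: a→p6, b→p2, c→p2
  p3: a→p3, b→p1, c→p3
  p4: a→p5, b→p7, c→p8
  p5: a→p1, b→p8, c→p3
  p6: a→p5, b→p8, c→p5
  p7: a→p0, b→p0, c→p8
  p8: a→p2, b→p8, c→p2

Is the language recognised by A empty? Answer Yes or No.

No

The string bc is accepted: the run p0 → p4 → p8 ends in the accepting state p8.
Since at least one string is accepted, L(A) is not empty.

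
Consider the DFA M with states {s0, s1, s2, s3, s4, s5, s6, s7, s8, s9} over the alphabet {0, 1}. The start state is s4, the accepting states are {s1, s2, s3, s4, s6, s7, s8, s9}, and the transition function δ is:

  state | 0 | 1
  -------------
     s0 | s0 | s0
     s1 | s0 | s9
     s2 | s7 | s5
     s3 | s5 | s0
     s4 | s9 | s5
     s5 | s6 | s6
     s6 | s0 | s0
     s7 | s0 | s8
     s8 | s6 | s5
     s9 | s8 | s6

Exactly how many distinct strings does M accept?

The useful subgraph on states {s4, s5, s6, s8, s9} is acyclic, so L(M) is finite; the longest accepting path visits 5 useful states, giving maximum string length 4.
Counting accepting paths from s4 by length: 1 of length 0, 1 of length 1, 4 of length 2, 1 of length 3, 2 of length 4. Total 9.

9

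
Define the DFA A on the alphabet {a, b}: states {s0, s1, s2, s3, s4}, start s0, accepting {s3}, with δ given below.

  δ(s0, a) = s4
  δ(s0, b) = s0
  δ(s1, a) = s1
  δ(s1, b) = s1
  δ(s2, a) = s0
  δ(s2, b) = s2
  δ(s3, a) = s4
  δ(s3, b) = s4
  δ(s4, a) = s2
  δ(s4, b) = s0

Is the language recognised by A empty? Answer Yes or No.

The states reachable from the start state are {s0, s2, s4}.
None of the accepting states {s3} is reachable, so no string is accepted and L(A) = ∅.

Yes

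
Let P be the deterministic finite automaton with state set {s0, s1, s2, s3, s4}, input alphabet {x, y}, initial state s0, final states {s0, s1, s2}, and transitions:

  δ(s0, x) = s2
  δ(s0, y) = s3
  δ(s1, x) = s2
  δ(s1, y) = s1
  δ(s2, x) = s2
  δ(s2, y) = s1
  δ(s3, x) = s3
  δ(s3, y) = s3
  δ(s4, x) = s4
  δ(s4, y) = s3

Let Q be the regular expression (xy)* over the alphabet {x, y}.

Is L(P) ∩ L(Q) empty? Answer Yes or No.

No

The empty string ε is accepted by both P and Q.
Hence L(P) ∩ L(Q) ≠ ∅.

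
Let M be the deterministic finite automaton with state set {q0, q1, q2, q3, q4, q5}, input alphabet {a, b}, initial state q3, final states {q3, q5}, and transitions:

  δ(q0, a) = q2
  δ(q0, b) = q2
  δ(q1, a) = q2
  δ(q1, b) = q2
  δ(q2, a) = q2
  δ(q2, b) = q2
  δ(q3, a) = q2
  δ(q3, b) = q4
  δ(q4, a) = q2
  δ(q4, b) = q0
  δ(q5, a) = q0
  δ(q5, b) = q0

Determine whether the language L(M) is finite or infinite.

finite

The useful states (reachable from q3 and able to reach an accepting state) are {q3}.
Restricted to these states the transition graph has no cycle, so every accepting path has bounded length and L is finite.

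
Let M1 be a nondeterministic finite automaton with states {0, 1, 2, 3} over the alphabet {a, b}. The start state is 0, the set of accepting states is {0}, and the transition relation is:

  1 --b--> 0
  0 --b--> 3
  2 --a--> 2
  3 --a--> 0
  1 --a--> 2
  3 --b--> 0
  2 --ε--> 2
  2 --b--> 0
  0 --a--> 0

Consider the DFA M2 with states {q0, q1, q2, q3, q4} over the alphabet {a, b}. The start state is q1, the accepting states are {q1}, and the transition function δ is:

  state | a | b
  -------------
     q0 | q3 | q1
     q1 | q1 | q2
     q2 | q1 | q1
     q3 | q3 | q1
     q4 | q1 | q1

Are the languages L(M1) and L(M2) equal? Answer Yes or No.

Yes

Exploring the product automaton M1 × M2 from the start pair (0, q1), following both machines on each input symbol, reaches 2 state pairs: (0, q1), (3, q2).
M1 accepts in {0} and M2 accepts in {q1}. In every reachable pair the two components are either both accepting — (0, q1) — or both non-accepting, so no string is accepted by exactly one of the machines: L(M1) \ L(M2) and L(M2) \ L(M1) are both empty.
Hence every string is accepted by M1 iff it is accepted by M2, and the two languages coincide.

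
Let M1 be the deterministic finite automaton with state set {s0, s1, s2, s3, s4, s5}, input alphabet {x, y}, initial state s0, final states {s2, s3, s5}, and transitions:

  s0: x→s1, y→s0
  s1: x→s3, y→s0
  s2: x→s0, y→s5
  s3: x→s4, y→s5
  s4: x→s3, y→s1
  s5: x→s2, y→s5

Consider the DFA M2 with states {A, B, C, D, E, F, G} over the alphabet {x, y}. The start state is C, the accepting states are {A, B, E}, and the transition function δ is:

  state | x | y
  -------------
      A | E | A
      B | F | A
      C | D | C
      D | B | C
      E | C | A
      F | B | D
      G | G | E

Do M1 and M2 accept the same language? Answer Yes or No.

Yes

Exploring the product automaton M1 × M2 from the start pair (s0, C), following both machines on each input symbol, reaches 6 state pairs: (s0, C), (s1, D), (s3, B), (s4, F), (s5, A), (s2, E).
M1 accepts in {s2, s3, s5} and M2 accepts in {A, B, E}. In every reachable pair the two components are either both accepting — (s3, B), (s5, A), (s2, E) — or both non-accepting, so no string is accepted by exactly one of the machines: L(M1) \ L(M2) and L(M2) \ L(M1) are both empty.
Hence every string is accepted by M1 iff it is accepted by M2, and the two languages coincide.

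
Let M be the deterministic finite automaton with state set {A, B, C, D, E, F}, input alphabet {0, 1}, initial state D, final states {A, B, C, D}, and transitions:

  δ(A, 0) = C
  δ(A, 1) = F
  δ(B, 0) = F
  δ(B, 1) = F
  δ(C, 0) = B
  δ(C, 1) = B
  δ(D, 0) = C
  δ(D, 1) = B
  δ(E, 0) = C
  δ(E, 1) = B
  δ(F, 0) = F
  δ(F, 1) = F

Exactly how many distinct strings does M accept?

The useful subgraph on states {B, C, D} is acyclic, so L(M) is finite; the longest accepting path visits 3 useful states, giving maximum string length 2.
Counting accepting paths from D by length: 1 of length 0, 2 of length 1, 2 of length 2. Total 5.

5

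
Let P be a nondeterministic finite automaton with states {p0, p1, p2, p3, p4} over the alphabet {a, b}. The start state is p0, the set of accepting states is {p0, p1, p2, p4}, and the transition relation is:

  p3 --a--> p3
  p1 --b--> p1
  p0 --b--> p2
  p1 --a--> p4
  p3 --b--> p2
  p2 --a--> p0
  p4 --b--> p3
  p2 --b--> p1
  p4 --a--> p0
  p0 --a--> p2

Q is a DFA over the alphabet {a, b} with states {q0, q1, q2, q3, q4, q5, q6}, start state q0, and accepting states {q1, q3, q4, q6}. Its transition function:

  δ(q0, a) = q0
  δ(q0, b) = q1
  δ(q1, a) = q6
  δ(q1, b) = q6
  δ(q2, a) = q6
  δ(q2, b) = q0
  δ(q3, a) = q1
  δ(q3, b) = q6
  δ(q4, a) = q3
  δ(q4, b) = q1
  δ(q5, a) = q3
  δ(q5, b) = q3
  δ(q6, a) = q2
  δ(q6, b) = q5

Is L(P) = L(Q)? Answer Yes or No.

The empty string ε is accepted by P but rejected by Q.
So L(P) ≠ L(Q).

No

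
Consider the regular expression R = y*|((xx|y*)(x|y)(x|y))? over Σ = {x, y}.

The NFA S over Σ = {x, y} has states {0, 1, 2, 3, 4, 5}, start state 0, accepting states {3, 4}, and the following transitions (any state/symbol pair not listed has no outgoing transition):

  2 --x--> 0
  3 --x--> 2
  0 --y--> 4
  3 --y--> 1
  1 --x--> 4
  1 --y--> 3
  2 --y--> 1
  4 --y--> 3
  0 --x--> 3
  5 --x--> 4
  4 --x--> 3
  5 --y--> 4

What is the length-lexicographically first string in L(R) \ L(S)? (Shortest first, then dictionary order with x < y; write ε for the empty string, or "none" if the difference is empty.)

ε

The empty string ε is accepted by R but not by S.
Since ε is the unique shortest string, it is the required witness.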